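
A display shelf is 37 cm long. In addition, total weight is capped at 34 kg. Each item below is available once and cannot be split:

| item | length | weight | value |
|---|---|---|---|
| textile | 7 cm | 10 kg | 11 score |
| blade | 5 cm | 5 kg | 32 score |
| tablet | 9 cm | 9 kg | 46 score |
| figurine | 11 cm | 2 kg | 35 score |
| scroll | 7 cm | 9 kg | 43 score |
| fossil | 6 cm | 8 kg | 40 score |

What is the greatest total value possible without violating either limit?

164 score

Feasible sets respecting both limits:
- tablet+figurine+scroll+fossil: length 33, weight 28, value 164
- blade+tablet+scroll+fossil: length 27, weight 31, value 161
- textile+blade+figurine+scroll+fossil: length 36, weight 34, value 161
- blade+tablet+figurine+scroll: length 32, weight 25, value 156
Best: 164 score.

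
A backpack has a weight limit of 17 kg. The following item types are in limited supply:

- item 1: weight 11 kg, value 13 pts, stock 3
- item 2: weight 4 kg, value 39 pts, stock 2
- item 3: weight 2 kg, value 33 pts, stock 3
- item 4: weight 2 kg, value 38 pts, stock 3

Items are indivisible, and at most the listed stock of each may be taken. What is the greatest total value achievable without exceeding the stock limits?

Best selections within weight 17 and stock limits:
- 1×item 2 + 3×item 3 + 3×item 4: weight 16, value 252
- 2×item 2 + 1×item 3 + 3×item 4: weight 16, value 225
- 2×item 2 + 2×item 3 + 2×item 4: weight 16, value 220
- 1×item 2 + 2×item 3 + 3×item 4: weight 14, value 219
Best: 252 pts.

252 pts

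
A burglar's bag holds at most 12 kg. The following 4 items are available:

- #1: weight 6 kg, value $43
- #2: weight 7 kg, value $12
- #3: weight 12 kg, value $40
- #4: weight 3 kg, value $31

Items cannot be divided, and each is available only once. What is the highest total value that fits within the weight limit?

$74

Check high-value combinations within 12 kg:
- #1+#4: weight 6+3=9, value 43+31=74
- #1: weight 6, value 43
- #2+#4: weight 7+3=10, value 12+31=43
Best: $74.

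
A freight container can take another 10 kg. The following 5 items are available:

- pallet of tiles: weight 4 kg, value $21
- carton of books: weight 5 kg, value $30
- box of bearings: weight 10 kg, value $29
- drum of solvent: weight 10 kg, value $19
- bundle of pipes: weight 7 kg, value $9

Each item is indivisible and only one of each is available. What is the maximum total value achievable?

Check high-value combinations within 10 kg:
- pallet of tiles+carton of books: weight 4+5=9, value 21+30=51
- carton of books: weight 5, value 30
- box of bearings: weight 10, value 29
- pallet of tiles: weight 4, value 21
Best: $51.

$51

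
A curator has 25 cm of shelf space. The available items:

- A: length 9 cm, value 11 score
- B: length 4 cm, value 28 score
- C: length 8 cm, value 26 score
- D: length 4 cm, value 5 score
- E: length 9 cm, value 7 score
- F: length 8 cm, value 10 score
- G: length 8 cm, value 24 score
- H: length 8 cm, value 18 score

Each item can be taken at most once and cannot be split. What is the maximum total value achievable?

Check high-value combinations within 25 cm:
- B+C+D+G: length 4+8+4+8=24, value 28+26+5+24=83
- B+C+G: length 4+8+8=20, value 28+26+24=78
- B+C+D+H: length 4+8+4+8=24, value 28+26+5+18=77
- B+D+G+H: length 4+4+8+8=24, value 28+5+24+18=75
- B+C+H: length 4+8+8=20, value 28+26+18=72
Best: 83 score.

83 score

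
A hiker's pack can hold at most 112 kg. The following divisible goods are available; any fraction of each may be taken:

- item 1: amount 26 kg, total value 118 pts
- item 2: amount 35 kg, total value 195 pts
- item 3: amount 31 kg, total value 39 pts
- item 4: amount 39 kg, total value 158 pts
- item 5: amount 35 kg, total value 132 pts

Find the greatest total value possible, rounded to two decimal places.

Take in order of value per unit:
- item 2 (195/35 per unit): all 35 → value 195, running total 195.00
- item 1 (118/26 per unit): all 26 → value 118, running total 313.00
- item 4 (158/39 per unit): all 39 → value 158, running total 471.00
- item 5 (132/35 per unit): 12 of 35 → value 12×132/35 = 45.2571, running total 516.26
Total 516.26.

516.26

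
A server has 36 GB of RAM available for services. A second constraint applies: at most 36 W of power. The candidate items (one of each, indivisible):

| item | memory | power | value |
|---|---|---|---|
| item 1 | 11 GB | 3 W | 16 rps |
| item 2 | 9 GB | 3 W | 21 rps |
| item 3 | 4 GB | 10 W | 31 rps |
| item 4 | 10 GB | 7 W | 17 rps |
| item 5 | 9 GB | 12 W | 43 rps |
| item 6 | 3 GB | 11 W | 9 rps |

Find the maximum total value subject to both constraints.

112 rps

Feasible sets respecting both limits:
- item 2+item 3+item 4+item 5: memory 32, power 32, value 112
- item 1+item 2+item 3+item 5: memory 33, power 28, value 111
- item 1+item 3+item 4+item 5: memory 34, power 32, value 107
- item 2+item 3+item 5+item 6: memory 25, power 36, value 104
Best: 112 rps.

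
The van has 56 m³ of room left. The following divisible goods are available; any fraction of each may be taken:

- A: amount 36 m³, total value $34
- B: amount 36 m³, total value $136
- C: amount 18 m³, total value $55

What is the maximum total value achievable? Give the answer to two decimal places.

192.89

Take in order of value per unit:
- B (136/36 per unit): all 36 → value 136, running total 136.00
- C (55/18 per unit): all 18 → value 55, running total 191.00
- A (34/36 per unit): 2 of 36 → value 2×34/36 = 1.8889, running total 192.89
Total 192.89.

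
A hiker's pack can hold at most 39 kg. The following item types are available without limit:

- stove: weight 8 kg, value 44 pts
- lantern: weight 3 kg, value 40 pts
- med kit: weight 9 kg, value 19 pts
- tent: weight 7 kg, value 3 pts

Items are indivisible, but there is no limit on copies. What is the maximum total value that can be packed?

Best value-per-unit is lantern at 40/3, and filling with it alone uses weight 13×3=39. No mix of the others beats 13×40 = 520.

520 pts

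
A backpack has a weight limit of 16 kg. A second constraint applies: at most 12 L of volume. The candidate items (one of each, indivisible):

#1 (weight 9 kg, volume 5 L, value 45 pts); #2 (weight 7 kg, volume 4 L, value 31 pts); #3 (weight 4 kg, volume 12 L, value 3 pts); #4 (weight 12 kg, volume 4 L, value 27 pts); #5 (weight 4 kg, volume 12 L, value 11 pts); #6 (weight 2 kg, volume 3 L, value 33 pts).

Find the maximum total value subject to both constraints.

78 pts

Feasible sets respecting both limits:
- #1+#6: weight 11, volume 8, value 78
- #1+#2: weight 16, volume 9, value 76
- #2+#6: weight 9, volume 7, value 64
Best: 78 pts.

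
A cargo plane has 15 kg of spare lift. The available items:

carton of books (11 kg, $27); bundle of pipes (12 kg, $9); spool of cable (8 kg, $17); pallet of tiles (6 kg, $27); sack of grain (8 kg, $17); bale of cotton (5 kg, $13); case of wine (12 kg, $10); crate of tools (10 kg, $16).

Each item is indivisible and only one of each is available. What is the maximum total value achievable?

Check high-value combinations within 15 kg:
- spool of cable+pallet of tiles: weight 8+6=14, value 17+27=44
- pallet of tiles+sack of grain: weight 6+8=14, value 27+17=44
- pallet of tiles+bale of cotton: weight 6+5=11, value 27+13=40
- spool of cable+bale of cotton: weight 8+5=13, value 17+13=30
Best: $44.

$44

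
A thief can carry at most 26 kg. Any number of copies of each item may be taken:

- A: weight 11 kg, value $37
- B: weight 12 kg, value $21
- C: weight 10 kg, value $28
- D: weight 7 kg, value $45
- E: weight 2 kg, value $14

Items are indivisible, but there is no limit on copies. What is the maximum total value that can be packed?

$182

Best value-per-unit is E at 14/2, and filling with it alone uses weight 13×2=26. No mix of the others beats 13×14 = 182.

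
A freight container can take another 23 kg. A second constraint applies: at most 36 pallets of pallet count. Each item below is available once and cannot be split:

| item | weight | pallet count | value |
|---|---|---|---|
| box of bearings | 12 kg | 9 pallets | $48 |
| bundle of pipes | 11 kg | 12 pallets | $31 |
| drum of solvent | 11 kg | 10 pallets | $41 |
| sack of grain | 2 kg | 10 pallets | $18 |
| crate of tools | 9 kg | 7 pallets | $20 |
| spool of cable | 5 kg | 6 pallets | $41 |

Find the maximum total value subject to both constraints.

$107

Feasible sets respecting both limits:
- box of bearings+sack of grain+spool of cable: weight 19, pallet count 25, value 107
- drum of solvent+sack of grain+spool of cable: weight 18, pallet count 26, value 100
- bundle of pipes+sack of grain+spool of cable: weight 18, pallet count 28, value 90
Best: $107.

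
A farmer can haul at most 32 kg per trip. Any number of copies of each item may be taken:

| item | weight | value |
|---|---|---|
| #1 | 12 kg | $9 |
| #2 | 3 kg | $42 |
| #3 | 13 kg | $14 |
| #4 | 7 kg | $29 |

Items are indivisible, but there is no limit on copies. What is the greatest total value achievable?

Best value-per-unit is #2 at 42/3, and filling with it alone uses weight 10×3=30. No mix of the others beats 10×42 = 420.

$420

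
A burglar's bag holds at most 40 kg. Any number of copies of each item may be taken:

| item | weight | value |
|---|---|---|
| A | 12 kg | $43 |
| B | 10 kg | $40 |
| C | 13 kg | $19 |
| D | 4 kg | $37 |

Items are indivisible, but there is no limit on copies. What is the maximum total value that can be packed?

Best value-per-unit is D at 37/4, and filling with it alone uses weight 10×4=40. No mix of the others beats 10×37 = 370.

$370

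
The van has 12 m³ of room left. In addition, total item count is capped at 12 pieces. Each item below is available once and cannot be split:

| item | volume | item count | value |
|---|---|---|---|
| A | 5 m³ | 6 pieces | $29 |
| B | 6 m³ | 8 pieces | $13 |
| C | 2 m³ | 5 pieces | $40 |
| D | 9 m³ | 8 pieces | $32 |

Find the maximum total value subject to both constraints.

Feasible sets respecting both limits:
- A+C: volume 7, item count 11, value 69
- C: volume 2, item count 5, value 40
- D: volume 9, item count 8, value 32
- A: volume 5, item count 6, value 29
Best: $69.

$69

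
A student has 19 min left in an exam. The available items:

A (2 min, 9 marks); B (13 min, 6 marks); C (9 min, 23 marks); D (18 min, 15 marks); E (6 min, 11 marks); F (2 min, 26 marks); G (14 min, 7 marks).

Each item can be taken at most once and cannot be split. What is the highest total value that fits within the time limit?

Check high-value combinations within 19 min:
- A+C+E+F: time 2+9+6+2=19, value 9+23+11+26=69
- C+E+F: time 9+6+2=17, value 23+11+26=60
- A+C+F: time 2+9+2=13, value 9+23+26=58
Best: 69 marks.

69 marks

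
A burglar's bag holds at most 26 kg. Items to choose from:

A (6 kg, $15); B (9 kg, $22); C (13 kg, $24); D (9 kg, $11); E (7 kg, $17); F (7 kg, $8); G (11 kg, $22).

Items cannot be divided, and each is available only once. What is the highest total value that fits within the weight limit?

$59

Check high-value combinations within 26 kg:
- A+B+G: weight 6+9+11=26, value 15+22+22=59
- A+C+E: weight 6+13+7=26, value 15+24+17=56
- A+B+E: weight 6+9+7=22, value 15+22+17=54
- A+E+G: weight 6+7+11=24, value 15+17+22=54
- B+D+E: weight 9+9+7=25, value 22+11+17=50
Best: $59.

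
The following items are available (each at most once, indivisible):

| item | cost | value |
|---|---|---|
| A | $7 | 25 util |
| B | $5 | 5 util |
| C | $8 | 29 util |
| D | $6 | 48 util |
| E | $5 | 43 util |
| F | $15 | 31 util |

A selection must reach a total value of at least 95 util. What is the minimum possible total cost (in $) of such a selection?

Subsets with value ≥ 95, sorted by total cost:
- B+D+E: cost 16, value 96
- A+D+E: cost 18, value 116
- C+D+E: cost 19, value 120
Minimum cost: 16 $.

16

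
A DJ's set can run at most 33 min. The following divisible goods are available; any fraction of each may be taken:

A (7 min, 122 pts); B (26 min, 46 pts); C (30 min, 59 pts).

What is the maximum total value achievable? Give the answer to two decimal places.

Take in order of value per unit:
- A (122/7 per unit): all 7 → value 122, running total 122.00
- C (59/30 per unit): 26 of 30 → value 26×59/30 = 51.1333, running total 173.13
Total 173.13.

173.13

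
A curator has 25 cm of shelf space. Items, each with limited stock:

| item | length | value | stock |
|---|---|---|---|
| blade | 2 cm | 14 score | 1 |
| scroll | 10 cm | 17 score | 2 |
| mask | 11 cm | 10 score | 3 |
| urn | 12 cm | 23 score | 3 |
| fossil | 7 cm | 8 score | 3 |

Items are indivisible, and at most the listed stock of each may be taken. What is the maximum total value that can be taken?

54 score

Top feasible selections:
- 1×blade + 1×scroll + 1×urn: length 24, value 54
- 1×blade + 2×scroll: length 22, value 48
- 1×blade + 1×mask + 1×urn: length 25, value 47
- 2×urn: length 24, value 46
Best: 54 score.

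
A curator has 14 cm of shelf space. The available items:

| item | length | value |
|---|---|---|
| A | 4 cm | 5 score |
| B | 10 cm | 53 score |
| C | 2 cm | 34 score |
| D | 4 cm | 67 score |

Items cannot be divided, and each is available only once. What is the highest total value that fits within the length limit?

120 score

Check high-value combinations within 14 cm:
- B+D: length 10+4=14, value 53+67=120
- A+C+D: length 4+2+4=10, value 5+34+67=106
- C+D: length 2+4=6, value 34+67=101
- B+C: length 10+2=12, value 53+34=87
Best: 120 score.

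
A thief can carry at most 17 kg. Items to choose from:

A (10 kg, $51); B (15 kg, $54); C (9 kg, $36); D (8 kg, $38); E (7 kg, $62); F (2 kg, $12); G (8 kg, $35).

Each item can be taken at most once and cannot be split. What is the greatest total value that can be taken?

$113

Check high-value combinations within 17 kg:
- A+E: weight 10+7=17, value 51+62=113
- D+E+F: weight 8+7+2=17, value 38+62+12=112
- E+F+G: weight 7+2+8=17, value 62+12+35=109
Best: $113.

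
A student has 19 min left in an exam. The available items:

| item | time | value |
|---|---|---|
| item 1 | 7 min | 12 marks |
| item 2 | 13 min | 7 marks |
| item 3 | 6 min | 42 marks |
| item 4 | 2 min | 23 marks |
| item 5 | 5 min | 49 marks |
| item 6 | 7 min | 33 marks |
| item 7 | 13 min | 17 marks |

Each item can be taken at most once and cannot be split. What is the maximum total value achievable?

Check high-value combinations within 19 min:
- item 3+item 5+item 6: time 6+5+7=18, value 42+49+33=124
- item 3+item 4+item 5: time 6+2+5=13, value 42+23+49=114
- item 4+item 5+item 6: time 2+5+7=14, value 23+49+33=105
Best: 124 marks.

124 marks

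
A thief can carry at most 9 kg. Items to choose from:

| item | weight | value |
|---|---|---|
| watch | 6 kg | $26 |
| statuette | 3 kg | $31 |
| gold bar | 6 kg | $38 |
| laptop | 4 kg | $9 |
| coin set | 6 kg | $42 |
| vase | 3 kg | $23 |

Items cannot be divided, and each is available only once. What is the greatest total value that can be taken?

This is a 0/1 knapsack; check combinations near the capacity.
- statuette+coin set: weight 3+6=9, value 31+42=73
- statuette+gold bar: weight 3+6=9, value 31+38=69
- coin set+vase: weight 6+3=9, value 42+23=65
- gold bar+vase: weight 6+3=9, value 38+23=61
Best: $73.

$73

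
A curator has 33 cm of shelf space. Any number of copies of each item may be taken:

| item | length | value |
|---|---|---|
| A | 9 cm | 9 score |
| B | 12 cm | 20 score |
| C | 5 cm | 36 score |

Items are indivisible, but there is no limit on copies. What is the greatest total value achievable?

Best value-per-unit is C at 36/5, and filling with it alone uses length 6×5=30. No mix of the others beats 6×36 = 216.

216 score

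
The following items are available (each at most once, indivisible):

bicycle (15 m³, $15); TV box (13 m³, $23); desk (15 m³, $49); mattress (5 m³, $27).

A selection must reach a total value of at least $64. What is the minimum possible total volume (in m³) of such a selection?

Subsets with value ≥ 64, sorted by total volume:
- desk+mattress: volume 20, value 76
- TV box+desk: volume 28, value 72
- bicycle+desk: volume 30, value 64
- TV box+desk+mattress: volume 33, value 99
Minimum volume: 20 m³.

20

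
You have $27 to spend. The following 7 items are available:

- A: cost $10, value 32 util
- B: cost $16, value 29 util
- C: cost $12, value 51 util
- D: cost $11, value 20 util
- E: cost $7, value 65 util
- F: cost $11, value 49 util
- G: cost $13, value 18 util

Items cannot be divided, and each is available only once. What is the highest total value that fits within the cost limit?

116 util

Check high-value combinations within $27:
- C+E: cost 12+7=19, value 51+65=116
- E+F: cost 7+11=18, value 65+49=114
- C+F: cost 12+11=23, value 51+49=100
Best: 116 util.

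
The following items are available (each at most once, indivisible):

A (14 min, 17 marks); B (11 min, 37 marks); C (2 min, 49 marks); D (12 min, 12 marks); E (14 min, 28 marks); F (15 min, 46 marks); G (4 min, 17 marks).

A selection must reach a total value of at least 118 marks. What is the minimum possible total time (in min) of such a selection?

Subsets with value ≥ 118, sorted by total time:
- B+C+F: time 28, value 132
- B+C+E+G: time 31, value 131
- C+E+F: time 31, value 123
- A+B+C+G: time 31, value 120
Minimum time: 28 min.

28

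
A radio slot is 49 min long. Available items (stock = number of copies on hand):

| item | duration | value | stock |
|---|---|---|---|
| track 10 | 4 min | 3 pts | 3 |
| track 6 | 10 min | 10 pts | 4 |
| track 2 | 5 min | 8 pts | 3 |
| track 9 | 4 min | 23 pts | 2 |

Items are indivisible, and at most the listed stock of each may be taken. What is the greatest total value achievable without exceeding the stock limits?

93 pts

Top feasible selections:
- 1×track 10 + 2×track 6 + 3×track 2 + 2×track 9: duration 47, value 93
- 3×track 6 + 2×track 2 + 2×track 9: duration 48, value 92
- 2×track 6 + 3×track 2 + 2×track 9: duration 43, value 90
Best: 93 pts.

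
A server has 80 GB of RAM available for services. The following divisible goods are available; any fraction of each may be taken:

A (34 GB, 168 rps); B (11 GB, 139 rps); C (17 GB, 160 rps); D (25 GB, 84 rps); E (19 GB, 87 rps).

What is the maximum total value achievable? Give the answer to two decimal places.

Take in order of value per unit:
- B (139/11 per unit): all 11 → value 139, running total 139.00
- C (160/17 per unit): all 17 → value 160, running total 299.00
- A (168/34 per unit): all 34 → value 168, running total 467.00
- E (87/19 per unit): 18 of 19 → value 18×87/19 = 82.4211, running total 549.42
Total 549.42.

549.42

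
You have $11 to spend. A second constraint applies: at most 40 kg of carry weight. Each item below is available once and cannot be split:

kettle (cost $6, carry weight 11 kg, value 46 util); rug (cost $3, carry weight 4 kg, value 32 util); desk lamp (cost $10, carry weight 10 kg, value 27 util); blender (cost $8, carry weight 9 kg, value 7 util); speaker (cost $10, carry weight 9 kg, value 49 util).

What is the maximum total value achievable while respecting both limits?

78 util

Feasible sets respecting both limits:
- kettle+rug: cost 9, carry weight 15, value 78
- speaker: cost 10, carry weight 9, value 49
- kettle: cost 6, carry weight 11, value 46
- rug+blender: cost 11, carry weight 13, value 39
Best: 78 util.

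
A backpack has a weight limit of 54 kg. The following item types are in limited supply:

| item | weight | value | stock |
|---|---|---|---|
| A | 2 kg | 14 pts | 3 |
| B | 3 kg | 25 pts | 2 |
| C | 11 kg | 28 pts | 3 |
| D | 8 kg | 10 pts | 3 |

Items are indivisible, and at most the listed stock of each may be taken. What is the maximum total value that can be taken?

Best selections within weight 54 and stock limits:
- 3×A + 2×B + 3×C + 1×D: weight 53, value 186
- 3×A + 2×B + 3×C: weight 45, value 176
- 2×A + 2×B + 3×C + 1×D: weight 51, value 172
Best: 186 pts.

186 pts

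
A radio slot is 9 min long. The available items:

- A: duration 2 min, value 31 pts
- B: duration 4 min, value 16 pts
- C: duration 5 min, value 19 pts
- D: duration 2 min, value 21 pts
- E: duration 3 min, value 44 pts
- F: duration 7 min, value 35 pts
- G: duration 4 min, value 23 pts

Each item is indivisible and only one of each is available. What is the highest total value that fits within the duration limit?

Check high-value combinations within 9 min:
- A+E+G: duration 2+3+4=9, value 31+44+23=98
- A+D+E: duration 2+2+3=7, value 31+21+44=96
- A+B+E: duration 2+4+3=9, value 31+16+44=91
- D+E+G: duration 2+3+4=9, value 21+44+23=88
Best: 98 pts.

98 pts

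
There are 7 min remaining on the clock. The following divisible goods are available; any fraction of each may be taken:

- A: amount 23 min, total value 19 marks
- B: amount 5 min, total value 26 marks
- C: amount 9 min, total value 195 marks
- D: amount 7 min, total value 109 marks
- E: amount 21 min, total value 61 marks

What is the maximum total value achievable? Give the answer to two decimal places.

151.67

Take in order of value per unit:
- C (195/9 per unit): 7 of 9 → value 7×195/9 = 151.6667, running total 151.67
Total 151.67.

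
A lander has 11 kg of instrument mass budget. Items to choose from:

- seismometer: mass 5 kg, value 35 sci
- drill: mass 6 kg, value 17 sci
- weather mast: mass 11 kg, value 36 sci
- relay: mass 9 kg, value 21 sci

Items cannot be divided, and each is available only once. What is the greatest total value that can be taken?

Check high-value combinations within 11 kg:
- seismometer+drill: mass 5+6=11, value 35+17=52
- weather mast: mass 11, value 36
- seismometer: mass 5, value 35
- relay: mass 9, value 21
- drill: mass 6, value 17
Best: 52 sci.

52 sci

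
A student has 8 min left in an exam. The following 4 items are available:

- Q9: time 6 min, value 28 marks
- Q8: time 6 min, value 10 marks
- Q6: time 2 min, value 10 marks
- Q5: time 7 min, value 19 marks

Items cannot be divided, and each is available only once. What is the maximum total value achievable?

38 marks

Check high-value combinations within 8 min:
- Q9+Q6: time 6+2=8, value 28+10=38
- Q9: time 6, value 28
- Q8+Q6: time 6+2=8, value 10+10=20
- Q5: time 7, value 19
Best: 38 marks.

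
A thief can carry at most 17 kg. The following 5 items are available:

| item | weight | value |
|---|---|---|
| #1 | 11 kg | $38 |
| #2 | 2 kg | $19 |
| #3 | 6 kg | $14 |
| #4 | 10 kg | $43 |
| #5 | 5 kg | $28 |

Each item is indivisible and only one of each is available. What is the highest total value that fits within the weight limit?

This is a 0/1 knapsack; check combinations near the capacity.
- #2+#4+#5: weight 2+10+5=17, value 19+43+28=90
- #4+#5: weight 10+5=15, value 43+28=71
- #1+#5: weight 11+5=16, value 38+28=66
- #2+#4: weight 2+10=12, value 19+43=62
- #2+#3+#5: weight 2+6+5=13, value 19+14+28=61
Best: $90.

$90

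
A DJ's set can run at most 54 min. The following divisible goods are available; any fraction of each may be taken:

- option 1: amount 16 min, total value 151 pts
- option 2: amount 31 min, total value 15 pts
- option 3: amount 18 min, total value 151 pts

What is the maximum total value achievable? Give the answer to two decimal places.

Take in order of value per unit:
- option 1 (151/16 per unit): all 16 → value 151, running total 151.00
- option 3 (151/18 per unit): all 18 → value 151, running total 302.00
- option 2 (15/31 per unit): 20 of 31 → value 20×15/31 = 9.6774, running total 311.68
Total 311.68.

311.68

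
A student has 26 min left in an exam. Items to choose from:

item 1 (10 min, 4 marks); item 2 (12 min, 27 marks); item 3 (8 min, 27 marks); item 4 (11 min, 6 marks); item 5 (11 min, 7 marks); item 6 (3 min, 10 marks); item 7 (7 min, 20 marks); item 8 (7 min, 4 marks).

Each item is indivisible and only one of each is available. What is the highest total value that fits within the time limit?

64 marks

Check high-value combinations within 26 min:
- item 2+item 3+item 6: time 12+8+3=23, value 27+27+10=64
- item 3+item 6+item 7+item 8: time 8+3+7+7=25, value 27+10+20+4=61
- item 3+item 6+item 7: time 8+3+7=18, value 27+10+20=57
Best: 64 marks.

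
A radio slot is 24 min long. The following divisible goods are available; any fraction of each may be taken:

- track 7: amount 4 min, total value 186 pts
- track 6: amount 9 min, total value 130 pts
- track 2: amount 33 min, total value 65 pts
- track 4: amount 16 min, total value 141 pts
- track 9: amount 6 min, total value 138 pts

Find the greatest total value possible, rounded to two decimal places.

Take in order of value per unit:
- track 7 (186/4 per unit): all 4 → value 186, running total 186.00
- track 9 (138/6 per unit): all 6 → value 138, running total 324.00
- track 6 (130/9 per unit): all 9 → value 130, running total 454.00
- track 4 (141/16 per unit): 5 of 16 → value 5×141/16 = 44.0625, running total 498.06
Total 498.06.

498.06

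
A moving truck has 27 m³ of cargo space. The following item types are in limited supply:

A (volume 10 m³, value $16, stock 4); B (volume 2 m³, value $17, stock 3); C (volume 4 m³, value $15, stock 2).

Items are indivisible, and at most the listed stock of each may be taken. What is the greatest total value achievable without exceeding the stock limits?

Top feasible selections:
- 1×A + 3×B + 2×C: volume 24, value 97
- 2×A + 3×B: volume 26, value 83
- 1×A + 3×B + 1×C: volume 20, value 82
- 3×B + 2×C: volume 14, value 81
Best: $97.

$97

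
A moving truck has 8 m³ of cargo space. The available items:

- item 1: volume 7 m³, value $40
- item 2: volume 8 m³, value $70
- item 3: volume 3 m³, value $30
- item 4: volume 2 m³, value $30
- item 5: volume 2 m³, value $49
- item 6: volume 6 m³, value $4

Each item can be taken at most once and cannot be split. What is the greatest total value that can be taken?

$109

This is a 0/1 knapsack; check combinations near the capacity.
- item 3+item 4+item 5: volume 3+2+2=7, value 30+30+49=109
- item 4+item 5: volume 2+2=4, value 30+49=79
- item 3+item 5: volume 3+2=5, value 30+49=79
Best: $109.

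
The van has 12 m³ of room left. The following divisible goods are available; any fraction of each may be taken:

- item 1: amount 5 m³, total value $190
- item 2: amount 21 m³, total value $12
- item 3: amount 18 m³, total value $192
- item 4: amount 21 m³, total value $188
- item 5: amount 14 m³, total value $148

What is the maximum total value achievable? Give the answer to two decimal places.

264.67

Take in order of value per unit:
- item 1 (190/5 per unit): all 5 → value 190, running total 190.00
- item 3 (192/18 per unit): 7 of 18 → value 7×192/18 = 74.6667, running total 264.67
Total 264.67.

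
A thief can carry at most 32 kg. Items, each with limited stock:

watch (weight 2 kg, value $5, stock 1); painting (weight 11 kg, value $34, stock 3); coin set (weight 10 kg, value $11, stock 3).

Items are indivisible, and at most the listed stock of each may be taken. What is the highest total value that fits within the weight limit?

$79

Top feasible selections:
- 2×painting + 1×coin set: weight 32, value 79
- 1×watch + 2×painting: weight 24, value 73
- 2×painting: weight 22, value 68
Best: $79.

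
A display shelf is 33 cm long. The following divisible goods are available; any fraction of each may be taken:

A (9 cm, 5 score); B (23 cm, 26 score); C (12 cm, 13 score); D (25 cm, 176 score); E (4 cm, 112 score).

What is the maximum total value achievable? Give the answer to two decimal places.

292.52

Take in order of value per unit:
- E (112/4 per unit): all 4 → value 112, running total 112.00
- D (176/25 per unit): all 25 → value 176, running total 288.00
- B (26/23 per unit): 4 of 23 → value 4×26/23 = 4.5217, running total 292.52
Total 292.52.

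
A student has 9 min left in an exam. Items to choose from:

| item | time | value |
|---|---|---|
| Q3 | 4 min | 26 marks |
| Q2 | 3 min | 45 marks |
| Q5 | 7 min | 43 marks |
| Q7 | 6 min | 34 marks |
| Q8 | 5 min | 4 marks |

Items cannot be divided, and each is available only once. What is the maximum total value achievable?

Check high-value combinations within 9 min:
- Q2+Q7: time 3+6=9, value 45+34=79
- Q3+Q2: time 4+3=7, value 26+45=71
- Q2+Q8: time 3+5=8, value 45+4=49
- Q2: time 3, value 45
- Q5: time 7, value 43
Best: 79 marks.

79 marks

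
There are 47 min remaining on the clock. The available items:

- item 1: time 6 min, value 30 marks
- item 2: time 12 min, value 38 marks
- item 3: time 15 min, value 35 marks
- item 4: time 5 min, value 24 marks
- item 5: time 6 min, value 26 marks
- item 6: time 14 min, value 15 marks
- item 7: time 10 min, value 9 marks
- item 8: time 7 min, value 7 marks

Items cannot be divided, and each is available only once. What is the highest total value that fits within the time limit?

153 marks

Check high-value combinations within 47 min:
- item 1+item 2+item 3+item 4+item 5: time 6+12+15+5+6=44, value 30+38+35+24+26=153
- item 1+item 2+item 3+item 5+item 8: time 6+12+15+6+7=46, value 30+38+35+26+7=136
- item 1+item 2+item 3+item 4+item 8: time 6+12+15+5+7=45, value 30+38+35+24+7=134
- item 1+item 2+item 4+item 5+item 7+item 8: time 6+12+5+6+10+7=46, value 30+38+24+26+9+7=134
Best: 153 marks.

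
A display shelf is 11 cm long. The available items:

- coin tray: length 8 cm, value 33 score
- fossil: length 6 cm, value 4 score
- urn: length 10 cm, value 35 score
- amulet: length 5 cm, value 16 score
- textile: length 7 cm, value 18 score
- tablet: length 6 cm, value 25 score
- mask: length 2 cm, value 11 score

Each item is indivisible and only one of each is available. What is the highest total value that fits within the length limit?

Check high-value combinations within 11 cm:
- coin tray+mask: length 8+2=10, value 33+11=44
- amulet+tablet: length 5+6=11, value 16+25=41
- tablet+mask: length 6+2=8, value 25+11=36
- urn: length 10, value 35
Best: 44 score.

44 score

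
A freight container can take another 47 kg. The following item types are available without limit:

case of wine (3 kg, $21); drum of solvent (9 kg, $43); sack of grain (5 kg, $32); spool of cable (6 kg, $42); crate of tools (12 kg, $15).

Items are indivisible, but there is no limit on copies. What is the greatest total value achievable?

Best value-per-unit is case of wine at 21/3; filling with it alone gives 15×21 = 315.
Optimal mix: 14×case of wine + 1×sack of grain → weight 47, value 326.

$326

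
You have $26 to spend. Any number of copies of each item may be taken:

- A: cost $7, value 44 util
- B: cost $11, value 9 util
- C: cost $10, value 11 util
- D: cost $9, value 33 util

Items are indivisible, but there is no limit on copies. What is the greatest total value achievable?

132 util

Best value-per-unit is A at 44/7, and filling with it alone uses cost 3×7=21. No mix of the others beats 3×44 = 132.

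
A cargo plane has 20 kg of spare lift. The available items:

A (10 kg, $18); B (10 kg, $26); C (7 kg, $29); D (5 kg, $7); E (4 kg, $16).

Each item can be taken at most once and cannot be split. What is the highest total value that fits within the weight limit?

Check high-value combinations within 20 kg:
- B+C: weight 10+7=17, value 26+29=55
- C+D+E: weight 7+5+4=16, value 29+7+16=52
- B+D+E: weight 10+5+4=19, value 26+7+16=49
- A+C: weight 10+7=17, value 18+29=47
- C+E: weight 7+4=11, value 29+16=45
Best: $55.

$55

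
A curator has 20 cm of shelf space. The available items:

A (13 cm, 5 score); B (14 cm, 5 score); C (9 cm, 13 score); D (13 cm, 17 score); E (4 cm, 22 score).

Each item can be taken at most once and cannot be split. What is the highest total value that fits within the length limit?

Check high-value combinations within 20 cm:
- D+E: length 13+4=17, value 17+22=39
- C+E: length 9+4=13, value 13+22=35
- A+E: length 13+4=17, value 5+22=27
- B+E: length 14+4=18, value 5+22=27
Best: 39 score.

39 score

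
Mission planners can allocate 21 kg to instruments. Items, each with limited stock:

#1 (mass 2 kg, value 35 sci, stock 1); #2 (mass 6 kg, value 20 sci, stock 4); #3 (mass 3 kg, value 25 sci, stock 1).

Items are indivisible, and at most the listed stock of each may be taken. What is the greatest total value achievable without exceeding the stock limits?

Top feasible selections:
- 1×#1 + 2×#2 + 1×#3: mass 17, value 100
- 1×#1 + 3×#2: mass 20, value 95
- 3×#2 + 1×#3: mass 21, value 85
Best: 100 sci.

100 sci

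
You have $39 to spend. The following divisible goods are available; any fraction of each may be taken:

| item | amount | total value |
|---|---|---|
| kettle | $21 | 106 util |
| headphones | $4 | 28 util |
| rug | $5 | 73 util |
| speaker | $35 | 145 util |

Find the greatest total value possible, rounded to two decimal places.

Take in order of value per unit:
- rug (73/5 per unit): all 5 → value 73, running total 73.00
- headphones (28/4 per unit): all 4 → value 28, running total 101.00
- kettle (106/21 per unit): all 21 → value 106, running total 207.00
- speaker (145/35 per unit): 9 of 35 → value 9×145/35 = 37.2857, running total 244.29
Total 244.29.

244.29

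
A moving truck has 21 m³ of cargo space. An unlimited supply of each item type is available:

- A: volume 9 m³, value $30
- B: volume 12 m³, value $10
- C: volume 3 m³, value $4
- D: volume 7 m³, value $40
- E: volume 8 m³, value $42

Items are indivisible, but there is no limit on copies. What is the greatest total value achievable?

Best value-per-unit is D at 40/7, and filling with it alone uses volume 3×7=21. No mix of the others beats 3×40 = 120.

$120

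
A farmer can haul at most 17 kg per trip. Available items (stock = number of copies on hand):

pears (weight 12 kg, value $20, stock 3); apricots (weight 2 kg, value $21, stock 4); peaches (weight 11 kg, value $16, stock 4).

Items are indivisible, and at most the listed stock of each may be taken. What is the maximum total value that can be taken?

$84

Best selections within weight 17 and stock limits:
- 4×apricots: weight 8, value 84
- 3×apricots + 1×peaches: weight 17, value 79
Best: $84.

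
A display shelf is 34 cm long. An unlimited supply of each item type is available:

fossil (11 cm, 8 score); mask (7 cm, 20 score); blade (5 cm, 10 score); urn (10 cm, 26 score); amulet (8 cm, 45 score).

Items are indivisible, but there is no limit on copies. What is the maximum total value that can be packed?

Best value-per-unit is amulet at 45/8, and filling with it alone uses length 4×8=32. No mix of the others beats 4×45 = 180.

180 score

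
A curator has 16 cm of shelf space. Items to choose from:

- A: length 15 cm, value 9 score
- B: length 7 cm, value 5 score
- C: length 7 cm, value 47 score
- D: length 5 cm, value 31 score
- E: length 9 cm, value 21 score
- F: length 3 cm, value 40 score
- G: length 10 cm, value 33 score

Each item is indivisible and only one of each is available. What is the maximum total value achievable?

Check high-value combinations within 16 cm:
- C+D+F: length 7+5+3=15, value 47+31+40=118
- C+F: length 7+3=10, value 47+40=87
- C+D: length 7+5=12, value 47+31=78
Best: 118 score.

118 score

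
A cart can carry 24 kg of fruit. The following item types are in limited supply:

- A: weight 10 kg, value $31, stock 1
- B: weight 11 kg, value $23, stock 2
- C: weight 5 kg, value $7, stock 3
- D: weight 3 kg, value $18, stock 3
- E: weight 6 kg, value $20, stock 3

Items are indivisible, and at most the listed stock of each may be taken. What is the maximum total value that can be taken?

$96

Top feasible selections:
- 2×D + 3×E: weight 24, value 96
- 3×D + 2×E: weight 21, value 94
- 1×A + 1×C + 3×D: weight 24, value 92
Best: $96.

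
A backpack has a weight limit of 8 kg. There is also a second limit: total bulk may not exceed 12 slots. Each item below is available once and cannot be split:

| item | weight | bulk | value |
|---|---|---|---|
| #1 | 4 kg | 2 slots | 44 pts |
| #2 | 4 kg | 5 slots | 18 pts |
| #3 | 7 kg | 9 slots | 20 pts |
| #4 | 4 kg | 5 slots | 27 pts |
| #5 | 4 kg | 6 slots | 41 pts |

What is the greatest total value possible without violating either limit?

Feasible sets respecting both limits:
- #1+#5: weight 8, bulk 8, value 85
- #1+#4: weight 8, bulk 7, value 71
- #4+#5: weight 8, bulk 11, value 68
Best: 85 pts.

85 pts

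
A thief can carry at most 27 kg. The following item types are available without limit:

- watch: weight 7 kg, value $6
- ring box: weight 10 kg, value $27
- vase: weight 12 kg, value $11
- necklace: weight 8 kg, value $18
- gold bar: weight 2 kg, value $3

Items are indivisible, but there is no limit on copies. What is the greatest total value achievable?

Best value-per-unit is ring box at 27/10; filling with it alone gives 2×27 = 54.
Optimal mix: 2×ring box + 3×gold bar → weight 26, value 63.

$63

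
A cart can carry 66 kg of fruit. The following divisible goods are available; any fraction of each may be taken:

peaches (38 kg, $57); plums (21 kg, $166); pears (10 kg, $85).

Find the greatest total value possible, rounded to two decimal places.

303.50

Take in order of value per unit:
- pears (85/10 per unit): all 10 → value 85, running total 85.00
- plums (166/21 per unit): all 21 → value 166, running total 251.00
- peaches (57/38 per unit): 35 of 38 → value 35×57/38 = 52.5000, running total 303.50
Total 303.50.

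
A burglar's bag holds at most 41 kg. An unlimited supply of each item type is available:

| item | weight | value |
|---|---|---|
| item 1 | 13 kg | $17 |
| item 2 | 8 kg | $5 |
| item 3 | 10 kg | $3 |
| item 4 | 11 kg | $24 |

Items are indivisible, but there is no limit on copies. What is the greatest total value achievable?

Best value-per-unit is item 4 at 24/11; filling with it alone gives 3×24 = 72.
Optimal mix: 1×item 2 + 3×item 4 → weight 41, value 77.

$77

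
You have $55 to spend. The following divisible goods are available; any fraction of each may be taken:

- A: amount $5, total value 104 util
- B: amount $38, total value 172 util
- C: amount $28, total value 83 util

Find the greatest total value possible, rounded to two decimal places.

311.57

Take in order of value per unit:
- A (104/5 per unit): all 5 → value 104, running total 104.00
- B (172/38 per unit): all 38 → value 172, running total 276.00
- C (83/28 per unit): 12 of 28 → value 12×83/28 = 35.5714, running total 311.57
Total 311.57.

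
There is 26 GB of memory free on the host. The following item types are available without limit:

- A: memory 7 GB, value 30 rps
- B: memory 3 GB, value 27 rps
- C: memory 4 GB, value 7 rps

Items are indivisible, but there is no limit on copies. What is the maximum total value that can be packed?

Best value-per-unit is B at 27/3, and filling with it alone uses memory 8×3=24. No mix of the others beats 8×27 = 216.

216 rps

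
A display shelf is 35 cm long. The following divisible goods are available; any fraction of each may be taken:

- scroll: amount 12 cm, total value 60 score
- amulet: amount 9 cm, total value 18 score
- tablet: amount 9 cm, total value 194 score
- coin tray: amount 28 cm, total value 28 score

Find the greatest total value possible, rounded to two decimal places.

Take in order of value per unit:
- tablet (194/9 per unit): all 9 → value 194, running total 194.00
- scroll (60/12 per unit): all 12 → value 60, running total 254.00
- amulet (18/9 per unit): all 9 → value 18, running total 272.00
- coin tray (28/28 per unit): 5 of 28 → value 5×28/28 = 5.0000, running total 277.00
Total 277.00.

277.00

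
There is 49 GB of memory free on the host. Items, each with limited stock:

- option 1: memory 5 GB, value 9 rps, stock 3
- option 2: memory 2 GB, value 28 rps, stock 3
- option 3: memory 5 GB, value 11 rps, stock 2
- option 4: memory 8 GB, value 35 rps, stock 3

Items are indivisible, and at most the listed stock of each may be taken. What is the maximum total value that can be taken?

220 rps

Top feasible selections:
- 1×option 1 + 3×option 2 + 2×option 3 + 3×option 4: memory 45, value 220
- 2×option 1 + 3×option 2 + 1×option 3 + 3×option 4: memory 45, value 218
Best: 220 rps.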